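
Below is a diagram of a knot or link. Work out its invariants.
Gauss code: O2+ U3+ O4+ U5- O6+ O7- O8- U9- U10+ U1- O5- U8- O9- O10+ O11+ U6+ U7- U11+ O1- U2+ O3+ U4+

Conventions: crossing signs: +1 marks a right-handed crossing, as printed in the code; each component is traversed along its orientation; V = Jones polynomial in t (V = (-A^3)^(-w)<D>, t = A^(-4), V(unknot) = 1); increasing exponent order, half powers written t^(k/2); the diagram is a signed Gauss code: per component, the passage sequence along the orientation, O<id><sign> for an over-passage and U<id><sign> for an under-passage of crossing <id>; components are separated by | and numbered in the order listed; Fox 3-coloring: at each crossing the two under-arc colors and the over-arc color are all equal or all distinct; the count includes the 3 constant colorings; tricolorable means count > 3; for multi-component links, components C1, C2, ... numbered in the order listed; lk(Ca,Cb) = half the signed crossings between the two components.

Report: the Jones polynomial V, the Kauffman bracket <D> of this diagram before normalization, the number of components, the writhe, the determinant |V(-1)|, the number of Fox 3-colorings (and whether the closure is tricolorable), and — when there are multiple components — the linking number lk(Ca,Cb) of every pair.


V(t) = -t^-3 + t^-2 - t^-1 + 3 - t + t^2 - t^3
bracket: A^-9 - A^-5 + A^-1 - 3A^3 + A^7 - A^11 + A^15, w = +1
1 component, writhe +1, over 11 crossings
det 9, colorings 27 of 3^11 — tricolorable
observation: w = +1 (over 11 crossings) is diagram-only; (-A^3)^(-1) removes it from V


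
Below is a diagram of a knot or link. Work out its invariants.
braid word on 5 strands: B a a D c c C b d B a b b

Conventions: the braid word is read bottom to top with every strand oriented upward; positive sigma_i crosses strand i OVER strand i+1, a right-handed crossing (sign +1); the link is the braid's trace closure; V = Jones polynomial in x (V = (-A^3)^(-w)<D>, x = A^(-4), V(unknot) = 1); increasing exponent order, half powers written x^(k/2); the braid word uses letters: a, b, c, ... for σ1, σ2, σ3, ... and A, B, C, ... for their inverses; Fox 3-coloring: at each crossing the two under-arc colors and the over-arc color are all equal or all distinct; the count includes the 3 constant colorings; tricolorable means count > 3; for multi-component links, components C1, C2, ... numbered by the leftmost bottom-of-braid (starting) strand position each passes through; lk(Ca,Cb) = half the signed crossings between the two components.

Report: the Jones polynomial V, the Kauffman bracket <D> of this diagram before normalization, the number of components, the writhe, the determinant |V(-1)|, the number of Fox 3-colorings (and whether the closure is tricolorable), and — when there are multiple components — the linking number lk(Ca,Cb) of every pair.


Jones polynomial: V(x) = -x^(1/2) - x^(3/2) - x^(5/2) + x^(9/2)
<D> = -A^-3 + A^5 + A^9 + A^13; writhe +5
components 2, writhe +5 (13 crossings)
linking number lk(C1,C2) = 0
3-colorings: 27 of 3^13, det 0 — tricolorable
note: w = +5 (over 13 crossings) is diagram-only; (-A^3)^(-5) removes it from V


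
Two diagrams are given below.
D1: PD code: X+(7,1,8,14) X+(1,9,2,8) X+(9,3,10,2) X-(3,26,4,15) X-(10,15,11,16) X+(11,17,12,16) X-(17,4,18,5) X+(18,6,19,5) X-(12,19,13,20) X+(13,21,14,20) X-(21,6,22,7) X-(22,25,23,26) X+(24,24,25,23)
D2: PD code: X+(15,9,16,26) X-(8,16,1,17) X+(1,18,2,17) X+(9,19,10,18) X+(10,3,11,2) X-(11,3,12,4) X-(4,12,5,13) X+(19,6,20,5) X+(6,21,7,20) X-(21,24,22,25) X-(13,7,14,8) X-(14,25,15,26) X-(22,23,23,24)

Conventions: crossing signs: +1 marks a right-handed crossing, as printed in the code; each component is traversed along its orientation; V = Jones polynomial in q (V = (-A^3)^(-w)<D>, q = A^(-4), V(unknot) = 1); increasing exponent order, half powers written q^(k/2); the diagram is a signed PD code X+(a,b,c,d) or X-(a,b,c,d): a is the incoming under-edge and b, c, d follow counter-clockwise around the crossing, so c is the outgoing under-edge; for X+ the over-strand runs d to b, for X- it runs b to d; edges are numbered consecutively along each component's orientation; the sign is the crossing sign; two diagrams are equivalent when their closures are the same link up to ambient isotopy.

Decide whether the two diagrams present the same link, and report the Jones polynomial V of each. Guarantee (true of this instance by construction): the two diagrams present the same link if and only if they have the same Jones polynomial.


equivalent: no
D1 (bracket -A^-11 + A^-7 - A^-3 + 2A + A^9; 13 crossings at w = +1): V = -q^(-3/2) - 2q^(1/2) + q^(3/2) - q^(5/2) + q^(7/2)
V(D2) = -q^(-3/2) + q^(-1/2) - 2q^(1/2) + q^(3/2) - 2q^(5/2) + q^(7/2)  [13 crossings, <D> = -A^-17 + 2A^-13 - A^-9 + 2A^-5 - A^-1 + A^3, w = -1]
observation: 2 classes among 2 diagrams; unequal V(q) rules out equality


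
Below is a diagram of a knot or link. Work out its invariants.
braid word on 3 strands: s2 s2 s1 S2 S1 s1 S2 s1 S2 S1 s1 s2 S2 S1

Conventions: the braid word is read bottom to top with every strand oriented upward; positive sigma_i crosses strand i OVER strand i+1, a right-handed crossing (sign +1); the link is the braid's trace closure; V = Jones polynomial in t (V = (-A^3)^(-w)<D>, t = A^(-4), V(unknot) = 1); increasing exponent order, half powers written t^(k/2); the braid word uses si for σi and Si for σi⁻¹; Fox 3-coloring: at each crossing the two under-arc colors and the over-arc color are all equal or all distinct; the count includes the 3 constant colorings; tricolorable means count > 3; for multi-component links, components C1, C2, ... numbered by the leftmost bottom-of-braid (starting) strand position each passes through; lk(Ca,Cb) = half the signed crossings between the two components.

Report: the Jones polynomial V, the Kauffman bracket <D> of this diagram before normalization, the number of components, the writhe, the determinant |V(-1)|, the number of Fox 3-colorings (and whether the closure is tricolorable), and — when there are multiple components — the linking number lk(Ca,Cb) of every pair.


V(t) = -t^-3 + t^-2 - t^-1 + 3 - t + t^2 - t^3
bracket: -A^-12 + A^-8 - A^-4 + 3 - A^4 + A^8 - A^12, w = 0
1 component, writhe 0, over 14 crossings
det 9, colorings 27 of 3^14 — tricolorable
observation: the span of V is 6, forcing >= 6 crossings in any diagram


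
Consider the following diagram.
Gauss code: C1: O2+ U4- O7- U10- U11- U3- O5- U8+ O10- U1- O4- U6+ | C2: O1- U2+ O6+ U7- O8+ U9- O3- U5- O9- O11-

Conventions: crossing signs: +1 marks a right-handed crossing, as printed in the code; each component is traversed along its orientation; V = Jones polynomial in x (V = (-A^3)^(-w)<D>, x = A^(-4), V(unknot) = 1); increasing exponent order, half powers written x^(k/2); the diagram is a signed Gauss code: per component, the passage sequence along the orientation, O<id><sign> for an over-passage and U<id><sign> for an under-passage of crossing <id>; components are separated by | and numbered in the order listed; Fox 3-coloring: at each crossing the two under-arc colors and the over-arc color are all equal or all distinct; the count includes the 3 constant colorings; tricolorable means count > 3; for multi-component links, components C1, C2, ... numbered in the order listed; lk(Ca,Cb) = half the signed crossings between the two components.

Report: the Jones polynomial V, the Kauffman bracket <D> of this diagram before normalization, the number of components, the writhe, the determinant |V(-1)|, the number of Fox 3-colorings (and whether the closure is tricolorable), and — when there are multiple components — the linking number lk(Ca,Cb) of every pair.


Jones polynomial: V(x) = x^(-17/2) - 3x^(-15/2) + 5x^(-13/2) - 7x^(-11/2) + 8x^(-9/2) - 8x^(-7/2) + 6x^(-5/2) - 5x^(-3/2) + 2x^(-1/2) - x^(1/2)
<D> = A^-17 - 2A^-13 + 5A^-9 - 6A^-5 + 8A^-1 - 8A^3 + 7A^7 - 5A^11 + 3A^15 - A^19; writhe -5
components 2, writhe -5 (11 crossings)
linking number lk(C1,C2) = -1
3-colorings: 3 of 3^11, det 46 — not tricolorable
note: w = -5 shifts under R1 moves; the (-A^3)^(5) factor cancels that in V


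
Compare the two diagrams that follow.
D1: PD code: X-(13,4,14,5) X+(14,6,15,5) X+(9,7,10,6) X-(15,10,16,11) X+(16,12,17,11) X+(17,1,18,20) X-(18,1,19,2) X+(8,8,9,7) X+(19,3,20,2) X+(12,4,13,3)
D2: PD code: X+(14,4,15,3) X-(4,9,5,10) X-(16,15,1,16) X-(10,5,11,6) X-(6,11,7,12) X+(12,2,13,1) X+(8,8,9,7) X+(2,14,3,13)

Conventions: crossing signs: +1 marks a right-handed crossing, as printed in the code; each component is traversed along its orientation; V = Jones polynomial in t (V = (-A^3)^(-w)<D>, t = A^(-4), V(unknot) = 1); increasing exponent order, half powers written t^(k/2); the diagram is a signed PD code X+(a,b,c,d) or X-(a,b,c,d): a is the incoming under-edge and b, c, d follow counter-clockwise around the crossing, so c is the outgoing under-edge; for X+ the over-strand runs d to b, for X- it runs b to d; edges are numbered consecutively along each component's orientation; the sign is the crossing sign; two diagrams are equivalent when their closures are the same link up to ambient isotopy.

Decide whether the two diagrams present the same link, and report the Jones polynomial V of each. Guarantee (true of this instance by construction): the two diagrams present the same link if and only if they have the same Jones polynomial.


equivalent: no
V(D1) = 1  (w +4, c 10, <D> = A^12)
V(D2) = -t^-3 + t^-2 - t^-1 + 3 - t + t^2 - t^3  [8 crossings, <D> = -A^-12 + A^-8 - A^-4 + 3 - A^4 + A^8 - A^12, w = 0]
key observation: V(t) takes 2 values over 2 diagrams, fixing the grouping


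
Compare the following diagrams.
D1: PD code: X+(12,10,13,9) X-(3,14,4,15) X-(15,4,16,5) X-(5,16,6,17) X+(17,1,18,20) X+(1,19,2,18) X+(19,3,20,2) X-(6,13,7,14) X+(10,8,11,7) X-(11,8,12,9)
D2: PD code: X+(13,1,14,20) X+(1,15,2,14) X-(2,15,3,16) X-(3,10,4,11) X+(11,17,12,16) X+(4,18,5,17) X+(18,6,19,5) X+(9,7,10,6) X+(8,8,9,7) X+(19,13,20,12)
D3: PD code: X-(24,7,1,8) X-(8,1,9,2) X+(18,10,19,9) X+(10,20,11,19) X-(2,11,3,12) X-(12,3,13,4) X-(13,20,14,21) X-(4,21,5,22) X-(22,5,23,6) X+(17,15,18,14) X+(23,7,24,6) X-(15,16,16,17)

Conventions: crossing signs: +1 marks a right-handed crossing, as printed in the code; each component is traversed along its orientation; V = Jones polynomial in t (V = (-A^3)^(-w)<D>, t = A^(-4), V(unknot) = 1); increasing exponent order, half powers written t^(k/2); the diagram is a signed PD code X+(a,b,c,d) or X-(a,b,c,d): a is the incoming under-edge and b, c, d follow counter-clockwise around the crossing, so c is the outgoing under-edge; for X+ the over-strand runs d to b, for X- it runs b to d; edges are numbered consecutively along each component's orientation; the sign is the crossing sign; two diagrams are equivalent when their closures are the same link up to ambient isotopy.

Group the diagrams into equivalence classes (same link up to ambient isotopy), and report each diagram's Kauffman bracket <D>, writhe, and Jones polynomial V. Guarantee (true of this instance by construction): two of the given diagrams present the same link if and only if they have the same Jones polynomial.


grouping into links: {D1} | {D2} | {D3}
V(D1) = -t^-3 + t^-2 - t^-1 + 3 - t + t^2 - t^3  (w 0, c 10, <D> = -A^-12 + A^-8 - A^-4 + 3 - A^4 + A^8 - A^12)
V(D2) = t - t^2 + 2t^3 - t^4 + t^5 - t^6  [10 crossings, <D> = -A^-6 + A^-2 - A^2 + 2A^6 - A^10 + A^14, w = +6]
D3 (bracket A^-8 - A^-4 + 2 - A^4 + A^8 - A^12; 12 crossings at w = -4): V = -t^-6 + t^-5 - t^-4 + 2t^-3 - t^-2 + t^-1
why: comparing 3 Jones polynomials yields 3 groups


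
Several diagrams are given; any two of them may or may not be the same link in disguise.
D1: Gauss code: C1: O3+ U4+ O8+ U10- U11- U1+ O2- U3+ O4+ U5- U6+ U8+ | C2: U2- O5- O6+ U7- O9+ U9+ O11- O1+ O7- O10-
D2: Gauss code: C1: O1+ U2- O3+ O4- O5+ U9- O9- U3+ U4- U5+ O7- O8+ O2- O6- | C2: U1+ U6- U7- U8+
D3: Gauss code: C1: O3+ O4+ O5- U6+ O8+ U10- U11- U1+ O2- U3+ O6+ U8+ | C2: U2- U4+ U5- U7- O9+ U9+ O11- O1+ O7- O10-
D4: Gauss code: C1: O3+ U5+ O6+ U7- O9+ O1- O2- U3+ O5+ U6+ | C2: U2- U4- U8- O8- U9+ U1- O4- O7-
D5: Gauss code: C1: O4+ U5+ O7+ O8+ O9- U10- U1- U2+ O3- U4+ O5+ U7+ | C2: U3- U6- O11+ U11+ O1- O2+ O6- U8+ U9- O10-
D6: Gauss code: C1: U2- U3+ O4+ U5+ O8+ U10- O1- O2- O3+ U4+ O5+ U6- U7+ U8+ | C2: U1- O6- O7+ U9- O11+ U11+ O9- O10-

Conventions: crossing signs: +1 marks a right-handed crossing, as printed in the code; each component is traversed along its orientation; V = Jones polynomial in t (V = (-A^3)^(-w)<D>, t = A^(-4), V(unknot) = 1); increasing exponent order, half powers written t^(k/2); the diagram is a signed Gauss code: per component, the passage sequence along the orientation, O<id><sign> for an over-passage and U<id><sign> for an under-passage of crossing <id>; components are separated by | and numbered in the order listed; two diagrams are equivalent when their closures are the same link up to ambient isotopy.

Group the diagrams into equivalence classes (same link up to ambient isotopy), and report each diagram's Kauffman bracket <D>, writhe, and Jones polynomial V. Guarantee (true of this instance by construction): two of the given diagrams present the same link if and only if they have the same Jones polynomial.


classes: {D1, D3, D4, D5, D6} | {D2}
V(D1) = -t^(-3/2) - 2t^(1/2) + t^(3/2) - t^(5/2) + t^(7/2)  [11 crossings, <D> = -A^-11 + A^-7 - A^-3 + 2A + A^9, w = +1]
V(D2) = -t^(-1/2) - t^(1/2)  (w -1, c 9, <D> = A^-5 + A^-1)
V(D3) = -t^(-3/2) - 2t^(1/2) + t^(3/2) - t^(5/2) + t^(7/2)  (w +1, c 11, <D> = -A^-11 + A^-7 - A^-3 + 2A + A^9)
V(D4) = -t^(-3/2) - 2t^(1/2) + t^(3/2) - t^(5/2) + t^(7/2)  [9 crossings, <D> = -A^-17 + A^-13 - A^-9 + 2A^-5 + A^3, w = -1]
V(D5) = -t^(-3/2) - 2t^(1/2) + t^(3/2) - t^(5/2) + t^(7/2)  [11 crossings, <D> = -A^-11 + A^-7 - A^-3 + 2A + A^9, w = +1]
V(D6) = -t^(-3/2) - 2t^(1/2) + t^(3/2) - t^(5/2) + t^(7/2)  [11 crossings, <D> = -A^-11 + A^-7 - A^-3 + 2A + A^9, w = +1]
note: comparing 6 Jones polynomials yields 2 groups


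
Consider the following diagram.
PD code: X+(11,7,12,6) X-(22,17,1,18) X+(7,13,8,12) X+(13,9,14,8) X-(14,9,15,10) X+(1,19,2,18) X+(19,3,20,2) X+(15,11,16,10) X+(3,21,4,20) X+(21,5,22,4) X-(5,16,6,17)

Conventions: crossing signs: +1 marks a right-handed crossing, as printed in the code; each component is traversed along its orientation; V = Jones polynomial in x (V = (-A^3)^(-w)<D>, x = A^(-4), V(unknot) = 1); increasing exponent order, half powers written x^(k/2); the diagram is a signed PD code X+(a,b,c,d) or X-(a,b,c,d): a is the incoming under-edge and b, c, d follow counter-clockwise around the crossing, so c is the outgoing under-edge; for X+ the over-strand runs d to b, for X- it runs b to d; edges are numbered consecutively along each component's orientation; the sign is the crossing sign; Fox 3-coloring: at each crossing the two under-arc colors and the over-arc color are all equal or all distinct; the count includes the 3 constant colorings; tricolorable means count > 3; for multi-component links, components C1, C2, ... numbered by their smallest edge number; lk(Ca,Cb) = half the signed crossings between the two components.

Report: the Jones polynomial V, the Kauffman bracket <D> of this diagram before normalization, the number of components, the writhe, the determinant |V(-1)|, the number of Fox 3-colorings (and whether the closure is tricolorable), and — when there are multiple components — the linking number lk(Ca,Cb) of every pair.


V = x^2 + 2x^4 - 2x^5 + x^6 - 2x^7 + x^8
<D> = -A^-17 + 2A^-13 - A^-9 + 2A^-5 - 2A^-1 - A^7 (w = +5)
1 component over 11 crossings, w = +5
27 Fox colorings among 3^11, |V(-1)| = 9: tricolorable
why: |V(-1)| = 9: so tricolorable, since 3 divides 9


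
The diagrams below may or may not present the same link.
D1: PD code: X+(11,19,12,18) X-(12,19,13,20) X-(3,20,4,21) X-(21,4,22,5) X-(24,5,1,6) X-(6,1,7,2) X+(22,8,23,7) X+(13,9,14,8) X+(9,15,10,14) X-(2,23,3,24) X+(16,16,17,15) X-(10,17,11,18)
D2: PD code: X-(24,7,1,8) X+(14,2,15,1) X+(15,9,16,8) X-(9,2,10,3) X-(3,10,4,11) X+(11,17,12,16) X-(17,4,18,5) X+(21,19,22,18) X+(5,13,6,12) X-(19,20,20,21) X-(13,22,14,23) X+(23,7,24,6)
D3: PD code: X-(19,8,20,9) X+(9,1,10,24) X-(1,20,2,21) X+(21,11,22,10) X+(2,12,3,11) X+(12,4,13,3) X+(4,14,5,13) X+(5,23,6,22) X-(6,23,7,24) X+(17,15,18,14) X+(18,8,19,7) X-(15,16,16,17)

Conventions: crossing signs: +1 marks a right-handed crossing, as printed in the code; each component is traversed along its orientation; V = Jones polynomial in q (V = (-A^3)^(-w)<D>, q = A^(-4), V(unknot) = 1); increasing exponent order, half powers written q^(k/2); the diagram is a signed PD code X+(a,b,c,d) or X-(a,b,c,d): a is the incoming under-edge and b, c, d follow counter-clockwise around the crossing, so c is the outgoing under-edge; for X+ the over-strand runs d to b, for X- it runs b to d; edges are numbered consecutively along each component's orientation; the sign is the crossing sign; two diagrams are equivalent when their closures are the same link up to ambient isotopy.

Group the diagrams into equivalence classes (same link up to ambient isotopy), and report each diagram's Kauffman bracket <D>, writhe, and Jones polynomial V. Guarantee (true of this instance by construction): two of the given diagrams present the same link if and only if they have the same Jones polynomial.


grouping into links: {D1} | {D2} | {D3}
V(D1) = -q^-6 + q^-5 - q^-4 + 2q^-3 - q^-2 + q^-1  (w -2, c 12, <D> = A^-2 - A^2 + 2A^6 - A^10 + A^14 - A^18)
V(D2) = -q^-3 + 2q^-2 - 2q^-1 + 3 - 2q + 2q^2 - q^3  [12 crossings, <D> = -A^-12 + 2A^-8 - 2A^-4 + 3 - 2A^4 + 2A^8 - A^12, w = 0]
V(D3) = q - q^2 + 2q^3 - q^4 + q^5 - q^6  [12 crossings, <D> = -A^-12 + A^-8 - A^-4 + 2 - A^4 + A^8, w = +4]
why: 3 classes among 3 diagrams; unequal V(q) rules out equality


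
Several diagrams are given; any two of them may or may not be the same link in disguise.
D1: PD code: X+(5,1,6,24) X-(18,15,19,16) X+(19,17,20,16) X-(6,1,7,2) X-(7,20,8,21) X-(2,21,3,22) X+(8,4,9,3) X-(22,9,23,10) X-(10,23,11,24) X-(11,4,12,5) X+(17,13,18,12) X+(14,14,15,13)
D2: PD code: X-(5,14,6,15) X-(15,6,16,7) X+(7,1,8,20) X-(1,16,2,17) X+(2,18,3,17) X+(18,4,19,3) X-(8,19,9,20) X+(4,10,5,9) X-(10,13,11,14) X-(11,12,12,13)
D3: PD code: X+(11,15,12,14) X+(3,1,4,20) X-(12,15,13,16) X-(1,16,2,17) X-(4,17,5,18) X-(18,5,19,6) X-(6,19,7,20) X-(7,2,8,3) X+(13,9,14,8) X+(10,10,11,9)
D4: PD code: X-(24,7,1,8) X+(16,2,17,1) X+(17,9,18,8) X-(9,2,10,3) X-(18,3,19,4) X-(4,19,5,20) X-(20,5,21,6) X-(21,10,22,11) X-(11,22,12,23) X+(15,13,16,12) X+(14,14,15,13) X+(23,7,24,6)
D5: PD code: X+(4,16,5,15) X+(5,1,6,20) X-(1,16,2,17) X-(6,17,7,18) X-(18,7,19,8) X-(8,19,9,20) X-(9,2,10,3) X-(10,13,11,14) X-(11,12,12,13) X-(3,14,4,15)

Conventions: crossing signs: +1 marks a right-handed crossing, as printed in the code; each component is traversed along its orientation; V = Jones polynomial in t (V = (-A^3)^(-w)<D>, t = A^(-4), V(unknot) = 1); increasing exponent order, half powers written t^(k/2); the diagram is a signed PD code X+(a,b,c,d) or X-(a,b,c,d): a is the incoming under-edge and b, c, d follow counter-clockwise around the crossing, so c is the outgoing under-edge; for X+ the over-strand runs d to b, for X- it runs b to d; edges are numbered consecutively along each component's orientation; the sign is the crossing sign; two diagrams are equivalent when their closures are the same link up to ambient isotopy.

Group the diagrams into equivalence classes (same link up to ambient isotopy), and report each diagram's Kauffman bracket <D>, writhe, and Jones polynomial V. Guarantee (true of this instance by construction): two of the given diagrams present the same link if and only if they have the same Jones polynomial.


classes: {D1, D3, D4, D5} | {D2}
V(D1) = -t^-6 + t^-5 - t^-4 + 2t^-3 - t^-2 + t^-1  [12 crossings, <D> = A^-2 - A^2 + 2A^6 - A^10 + A^14 - A^18, w = -2]
V(D2) = 1  (w -2, c 10, <D> = A^-6)
V(D3) = -t^-6 + t^-5 - t^-4 + 2t^-3 - t^-2 + t^-1  [10 crossings, <D> = A^-2 - A^2 + 2A^6 - A^10 + A^14 - A^18, w = -2]
D4 (bracket A^-2 - A^2 + 2A^6 - A^10 + A^14 - A^18; 12 crossings at w = -2): V = -t^-6 + t^-5 - t^-4 + 2t^-3 - t^-2 + t^-1
D5 (bracket A^-14 - A^-10 + 2A^-6 - A^-2 + A^2 - A^6; 10 crossings at w = -6): V = -t^-6 + t^-5 - t^-4 + 2t^-3 - t^-2 + t^-1
note: comparing 5 Jones polynomials yields 2 groups


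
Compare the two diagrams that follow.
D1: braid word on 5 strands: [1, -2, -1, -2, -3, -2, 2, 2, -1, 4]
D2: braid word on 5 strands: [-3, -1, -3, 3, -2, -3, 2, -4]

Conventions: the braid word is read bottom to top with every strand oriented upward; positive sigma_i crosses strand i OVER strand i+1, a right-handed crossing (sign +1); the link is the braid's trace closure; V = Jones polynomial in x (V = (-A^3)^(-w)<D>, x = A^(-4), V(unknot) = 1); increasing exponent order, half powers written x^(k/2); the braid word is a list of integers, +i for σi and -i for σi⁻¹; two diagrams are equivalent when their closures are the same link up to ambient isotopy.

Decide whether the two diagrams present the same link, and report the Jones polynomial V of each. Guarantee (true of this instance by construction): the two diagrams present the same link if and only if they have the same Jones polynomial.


same link: yes
V(D1) = 1  [10 crossings, <D> = A^-6, w = -2]
D2 (bracket A^-12; 8 crossings at w = -4): V = 1
note: one V(x) for all 2 diagrams — one class (guaranteed)


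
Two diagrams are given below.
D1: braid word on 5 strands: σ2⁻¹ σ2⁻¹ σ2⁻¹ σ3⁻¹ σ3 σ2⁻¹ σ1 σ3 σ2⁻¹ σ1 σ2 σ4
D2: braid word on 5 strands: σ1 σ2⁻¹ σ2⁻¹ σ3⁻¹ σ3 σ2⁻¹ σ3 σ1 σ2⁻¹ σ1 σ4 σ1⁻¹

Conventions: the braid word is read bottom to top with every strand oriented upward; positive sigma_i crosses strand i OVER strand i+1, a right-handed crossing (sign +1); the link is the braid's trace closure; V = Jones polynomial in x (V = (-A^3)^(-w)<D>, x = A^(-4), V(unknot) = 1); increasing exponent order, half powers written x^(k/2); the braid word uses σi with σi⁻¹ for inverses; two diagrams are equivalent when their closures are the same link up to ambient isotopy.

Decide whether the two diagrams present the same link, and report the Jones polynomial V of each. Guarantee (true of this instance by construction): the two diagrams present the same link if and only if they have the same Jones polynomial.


same link: yes
V(D1) = x^-5 - 2x^-4 + 2x^-3 - 2x^-2 + 2x^-1 - 1 + x  [12 crossings, <D> = A^-4 - 1 + 2A^4 - 2A^8 + 2A^12 - 2A^16 + A^20, w = 0]
V(D2) = x^-5 - 2x^-4 + 2x^-3 - 2x^-2 + 2x^-1 - 1 + x  (w 0, c 12, <D> = A^-4 - 1 + 2A^4 - 2A^8 + 2A^12 - 2A^16 + A^20)
note: one V(x) for all 2 diagrams — one class (guaranteed)


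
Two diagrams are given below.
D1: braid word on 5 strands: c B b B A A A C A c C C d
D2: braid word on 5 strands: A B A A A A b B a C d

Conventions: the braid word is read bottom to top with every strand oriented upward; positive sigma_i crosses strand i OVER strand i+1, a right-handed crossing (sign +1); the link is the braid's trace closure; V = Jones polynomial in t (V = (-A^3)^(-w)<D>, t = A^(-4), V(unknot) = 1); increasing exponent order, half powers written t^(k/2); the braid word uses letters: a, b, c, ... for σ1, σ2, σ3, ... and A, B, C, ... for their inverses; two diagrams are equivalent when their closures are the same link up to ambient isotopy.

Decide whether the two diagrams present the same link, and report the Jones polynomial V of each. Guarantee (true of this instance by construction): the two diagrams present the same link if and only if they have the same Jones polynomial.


same link: yes
V(D1) = -t^(-11/2) + t^(-9/2) - t^(-7/2) - t^(-3/2)  [13 crossings, <D> = A^-9 + A^-1 - A^3 + A^7, w = -5]
D2 (bracket A^-9 + A^-1 - A^3 + A^7; 11 crossings at w = -5): V = -t^(-11/2) + t^(-9/2) - t^(-7/2) - t^(-3/2)
note: Markov moves rewrite D1 (13 crossings) into D2 (11)


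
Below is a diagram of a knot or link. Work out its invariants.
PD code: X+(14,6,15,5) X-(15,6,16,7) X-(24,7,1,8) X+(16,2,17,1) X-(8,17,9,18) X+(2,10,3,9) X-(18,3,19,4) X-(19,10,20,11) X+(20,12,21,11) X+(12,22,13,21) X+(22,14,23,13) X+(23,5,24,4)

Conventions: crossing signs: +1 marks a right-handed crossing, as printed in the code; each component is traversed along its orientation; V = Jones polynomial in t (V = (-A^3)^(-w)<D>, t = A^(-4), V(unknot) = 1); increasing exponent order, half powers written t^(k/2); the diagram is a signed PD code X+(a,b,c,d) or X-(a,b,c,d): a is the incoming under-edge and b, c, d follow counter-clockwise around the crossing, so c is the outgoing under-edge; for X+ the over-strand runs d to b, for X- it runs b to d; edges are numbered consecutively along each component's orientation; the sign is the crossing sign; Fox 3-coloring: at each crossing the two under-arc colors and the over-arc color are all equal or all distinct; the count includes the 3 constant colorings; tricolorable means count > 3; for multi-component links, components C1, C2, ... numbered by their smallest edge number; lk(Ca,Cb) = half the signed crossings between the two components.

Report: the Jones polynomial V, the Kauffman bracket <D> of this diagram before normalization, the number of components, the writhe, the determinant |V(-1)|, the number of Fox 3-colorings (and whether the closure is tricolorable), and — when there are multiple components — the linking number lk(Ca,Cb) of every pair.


V = t^-1 - 1 + 2t - 2t^2 + 2t^3 - 2t^4 + t^5
<D> = A^-14 - 2A^-10 + 2A^-6 - 2A^-2 + 2A^2 - A^6 + A^10 (w = +2)
1 component over 12 crossings, w = +2
3 Fox colorings among 3^12, |V(-1)| = 11: not tricolorable
why: w = +2 (over 12 crossings) is diagram-only; (-A^3)^(-2) removes it from V


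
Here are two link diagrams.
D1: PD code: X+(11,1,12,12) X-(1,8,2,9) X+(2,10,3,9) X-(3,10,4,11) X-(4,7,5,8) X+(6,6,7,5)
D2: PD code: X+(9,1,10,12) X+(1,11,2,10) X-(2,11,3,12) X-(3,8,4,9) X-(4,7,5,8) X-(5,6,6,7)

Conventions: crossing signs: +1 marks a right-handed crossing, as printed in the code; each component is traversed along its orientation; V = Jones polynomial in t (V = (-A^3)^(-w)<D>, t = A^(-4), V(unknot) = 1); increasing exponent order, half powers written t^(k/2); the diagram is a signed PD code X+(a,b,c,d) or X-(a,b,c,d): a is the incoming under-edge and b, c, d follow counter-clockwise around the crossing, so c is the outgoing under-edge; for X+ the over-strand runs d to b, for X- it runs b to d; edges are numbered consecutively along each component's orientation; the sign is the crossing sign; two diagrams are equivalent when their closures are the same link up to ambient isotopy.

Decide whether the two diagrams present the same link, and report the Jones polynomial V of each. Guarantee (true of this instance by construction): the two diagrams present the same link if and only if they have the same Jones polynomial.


equivalent: yes
V(D1) = 1  (w 0, c 6, <D> = 1)
D2 (bracket A^-6; 6 crossings at w = -2): V = 1
why: from 6 to 6 crossings by R-moves: one link, two diagrams


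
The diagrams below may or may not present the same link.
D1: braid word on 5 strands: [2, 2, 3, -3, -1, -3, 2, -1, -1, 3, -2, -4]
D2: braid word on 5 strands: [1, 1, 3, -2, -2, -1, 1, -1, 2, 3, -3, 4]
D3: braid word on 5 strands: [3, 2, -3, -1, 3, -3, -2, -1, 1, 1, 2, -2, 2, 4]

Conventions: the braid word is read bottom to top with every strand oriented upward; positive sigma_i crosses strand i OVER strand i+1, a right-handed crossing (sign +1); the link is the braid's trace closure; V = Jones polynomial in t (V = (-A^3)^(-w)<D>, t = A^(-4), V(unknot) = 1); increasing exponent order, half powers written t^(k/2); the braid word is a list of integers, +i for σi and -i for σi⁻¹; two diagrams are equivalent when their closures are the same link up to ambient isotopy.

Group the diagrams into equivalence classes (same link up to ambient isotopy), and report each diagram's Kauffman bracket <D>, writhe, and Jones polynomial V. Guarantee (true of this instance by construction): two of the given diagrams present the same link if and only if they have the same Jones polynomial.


classes: {D1} | {D2} | {D3}
V(D1) = -t^-4 + t^-3 + t^-1  [12 crossings, <D> = A^-2 + A^6 - A^10, w = -2]
V(D2) = t^-2 - t^-1 + 1 - t + t^2  (w +2, c 12, <D> = A^-2 - A^2 + A^6 - A^10 + A^14)
V(D3) = 1  [14 crossings, <D> = A^6, w = +2]
note: V(t) takes 3 values over 3 diagrams, fixing the grouping


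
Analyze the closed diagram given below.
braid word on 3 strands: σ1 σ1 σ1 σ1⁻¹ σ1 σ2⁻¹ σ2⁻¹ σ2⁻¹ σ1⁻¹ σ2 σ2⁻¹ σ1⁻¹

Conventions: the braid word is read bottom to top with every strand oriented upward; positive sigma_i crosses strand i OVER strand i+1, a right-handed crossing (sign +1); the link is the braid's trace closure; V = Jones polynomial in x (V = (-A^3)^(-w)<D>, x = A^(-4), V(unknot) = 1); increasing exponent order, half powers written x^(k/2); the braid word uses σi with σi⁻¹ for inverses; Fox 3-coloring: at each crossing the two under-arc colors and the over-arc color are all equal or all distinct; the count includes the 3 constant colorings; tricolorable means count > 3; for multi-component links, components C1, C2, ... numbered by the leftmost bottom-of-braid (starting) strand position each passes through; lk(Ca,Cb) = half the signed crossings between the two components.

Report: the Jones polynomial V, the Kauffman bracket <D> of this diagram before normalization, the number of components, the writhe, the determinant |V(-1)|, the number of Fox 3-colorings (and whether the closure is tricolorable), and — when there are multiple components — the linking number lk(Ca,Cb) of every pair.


V(x) = -x^-4 + x^-3 + x^-1
bracket: A^-2 + A^6 - A^10, w = -2
1 component, writhe -2, over 12 crossings
det 3, colorings 9 of 3^12 — tricolorable
observation: |V(-1)| = 3: so tricolorable, since 3 divides 3


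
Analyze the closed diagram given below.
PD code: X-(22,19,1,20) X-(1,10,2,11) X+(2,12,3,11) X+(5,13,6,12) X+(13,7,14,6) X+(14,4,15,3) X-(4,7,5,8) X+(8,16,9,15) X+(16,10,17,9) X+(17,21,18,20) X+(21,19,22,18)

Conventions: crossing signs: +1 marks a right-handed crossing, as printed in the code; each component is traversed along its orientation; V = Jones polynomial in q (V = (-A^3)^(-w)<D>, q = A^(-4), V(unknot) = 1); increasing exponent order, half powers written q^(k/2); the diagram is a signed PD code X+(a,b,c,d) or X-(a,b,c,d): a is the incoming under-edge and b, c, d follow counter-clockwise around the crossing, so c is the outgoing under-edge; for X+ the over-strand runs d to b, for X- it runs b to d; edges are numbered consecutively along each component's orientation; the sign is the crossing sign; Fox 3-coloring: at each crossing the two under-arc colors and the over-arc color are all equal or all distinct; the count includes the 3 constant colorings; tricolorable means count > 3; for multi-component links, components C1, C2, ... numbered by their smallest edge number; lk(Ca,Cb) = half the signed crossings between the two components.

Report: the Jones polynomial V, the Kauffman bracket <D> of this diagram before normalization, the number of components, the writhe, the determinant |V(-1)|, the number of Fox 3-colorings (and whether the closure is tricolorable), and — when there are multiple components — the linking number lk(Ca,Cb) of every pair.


V = q - q^2 + 2q^3 - q^4 + q^5 - q^6
<D> = A^-9 - A^-5 + A^-1 - 2A^3 + A^7 - A^11 (w = +5)
1 component over 11 crossings, w = +5
3 Fox colorings among 3^11, |V(-1)| = 7: not tricolorable
why: w = +5 shifts under R1 moves; the (-A^3)^(-5) factor cancels that in V


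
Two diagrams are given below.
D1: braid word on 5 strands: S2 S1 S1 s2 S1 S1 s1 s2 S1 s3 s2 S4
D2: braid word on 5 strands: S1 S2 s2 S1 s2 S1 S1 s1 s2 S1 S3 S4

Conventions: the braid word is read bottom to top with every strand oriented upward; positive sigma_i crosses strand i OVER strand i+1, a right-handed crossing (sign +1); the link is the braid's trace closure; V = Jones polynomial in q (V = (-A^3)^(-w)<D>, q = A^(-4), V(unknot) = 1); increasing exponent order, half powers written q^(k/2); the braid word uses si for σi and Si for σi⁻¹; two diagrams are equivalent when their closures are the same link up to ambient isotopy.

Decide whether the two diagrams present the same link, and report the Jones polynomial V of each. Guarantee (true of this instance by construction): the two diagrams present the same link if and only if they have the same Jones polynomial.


equivalent: yes
D1 (bracket A^-10 - A^-6 + 2A^-2 - 2A^2 + 2A^6 - 2A^10 + A^14; 12 crossings at w = -2): V = q^-5 - 2q^-4 + 2q^-3 - 2q^-2 + 2q^-1 - 1 + q
V(D2) = q^-5 - 2q^-4 + 2q^-3 - 2q^-2 + 2q^-1 - 1 + q  (w -4, c 12, <D> = A^-16 - A^-12 + 2A^-8 - 2A^-4 + 2 - 2A^4 + A^8)
key observation: from 12 to 12 crossings by R-moves: one link, two diagrams


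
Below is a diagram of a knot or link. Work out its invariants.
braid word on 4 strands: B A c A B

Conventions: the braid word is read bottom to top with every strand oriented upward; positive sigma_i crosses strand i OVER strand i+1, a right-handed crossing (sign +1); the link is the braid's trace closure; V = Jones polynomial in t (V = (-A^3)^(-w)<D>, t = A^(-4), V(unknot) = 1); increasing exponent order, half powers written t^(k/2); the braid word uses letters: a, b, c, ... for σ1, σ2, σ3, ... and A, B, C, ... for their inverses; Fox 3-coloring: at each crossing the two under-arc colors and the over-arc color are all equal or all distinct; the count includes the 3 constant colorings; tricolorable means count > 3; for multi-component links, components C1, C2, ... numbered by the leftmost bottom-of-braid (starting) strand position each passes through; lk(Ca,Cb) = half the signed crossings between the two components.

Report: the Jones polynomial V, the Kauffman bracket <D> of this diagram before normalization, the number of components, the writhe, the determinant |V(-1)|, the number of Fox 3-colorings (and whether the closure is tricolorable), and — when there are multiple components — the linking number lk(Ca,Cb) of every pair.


Jones polynomial: V(t) = t^-5 + 2t^-3 + t^-1
<D> = -A^-5 - 2A^3 - A^11; writhe -3
components 3, writhe -3 (5 crossings)
linking number lk(C1,C2) = 0
lk(C1,C3): -1
lk(C2,C3) = -1
3-colorings: 3 of 3^5, det 4 — not tricolorable
note: w = -3 (over 5 crossings) is diagram-only; (-A^3)^(3) removes it from V


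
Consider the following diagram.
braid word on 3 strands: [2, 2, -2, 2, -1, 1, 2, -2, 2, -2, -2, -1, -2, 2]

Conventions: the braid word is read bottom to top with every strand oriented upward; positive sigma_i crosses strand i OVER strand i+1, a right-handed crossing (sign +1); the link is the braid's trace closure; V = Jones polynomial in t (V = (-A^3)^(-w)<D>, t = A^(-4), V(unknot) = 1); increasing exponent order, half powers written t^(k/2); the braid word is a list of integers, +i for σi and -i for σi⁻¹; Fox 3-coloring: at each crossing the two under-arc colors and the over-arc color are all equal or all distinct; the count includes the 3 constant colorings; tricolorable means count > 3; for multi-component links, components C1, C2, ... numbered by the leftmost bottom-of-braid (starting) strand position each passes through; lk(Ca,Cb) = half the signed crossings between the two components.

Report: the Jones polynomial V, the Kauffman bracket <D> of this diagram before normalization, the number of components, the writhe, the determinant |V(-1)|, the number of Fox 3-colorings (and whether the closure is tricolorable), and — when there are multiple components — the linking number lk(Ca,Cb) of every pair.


V(t) = 1
bracket: 1, w = 0
1 component, writhe 0, over 14 crossings
det 1, colorings 3 of 3^14 — not tricolorable
observation: the word shrinks to σ2 σ1⁻¹ after cancelling


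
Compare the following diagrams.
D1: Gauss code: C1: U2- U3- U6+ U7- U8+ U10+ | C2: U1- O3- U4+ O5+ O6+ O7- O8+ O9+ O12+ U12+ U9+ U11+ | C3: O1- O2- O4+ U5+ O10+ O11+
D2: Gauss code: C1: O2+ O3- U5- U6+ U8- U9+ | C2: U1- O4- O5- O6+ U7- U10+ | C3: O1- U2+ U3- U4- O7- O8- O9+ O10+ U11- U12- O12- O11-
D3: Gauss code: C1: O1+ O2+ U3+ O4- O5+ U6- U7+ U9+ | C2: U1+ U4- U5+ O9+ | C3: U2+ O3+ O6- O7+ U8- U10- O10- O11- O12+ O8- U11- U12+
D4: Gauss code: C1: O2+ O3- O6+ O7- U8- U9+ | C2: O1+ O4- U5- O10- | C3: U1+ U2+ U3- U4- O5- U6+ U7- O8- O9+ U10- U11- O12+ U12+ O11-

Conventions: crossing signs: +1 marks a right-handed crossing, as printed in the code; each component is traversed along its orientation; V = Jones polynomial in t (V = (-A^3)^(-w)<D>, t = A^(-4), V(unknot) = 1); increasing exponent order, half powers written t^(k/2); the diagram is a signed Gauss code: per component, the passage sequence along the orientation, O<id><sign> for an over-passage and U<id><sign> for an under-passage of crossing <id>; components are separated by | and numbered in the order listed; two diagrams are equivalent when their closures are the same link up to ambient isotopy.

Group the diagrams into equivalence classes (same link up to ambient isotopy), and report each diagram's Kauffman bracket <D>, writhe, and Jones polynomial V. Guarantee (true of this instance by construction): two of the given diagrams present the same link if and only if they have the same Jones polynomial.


classes: {D1} | {D2, D4} | {D3}
V(D1) = 1 + t + t^2 + t^3  [12 crossings, <D> = 1 + A^4 + A^8 + A^12, w = +4]
D2 (bracket A^-12 + A^-8 + A^-4 + 1; 12 crossings at w = -4): V = t^-3 + t^-2 + t^-1 + 1
V(D3) = t + 2t^3 + t^5  [12 crossings, <D> = A^-14 + 2A^-6 + A^2, w = +2]
D4 (bracket A^-6 + A^-2 + A^2 + A^6; 12 crossings at w = -2): V = t^-3 + t^-2 + t^-1 + 1
insight: comparing 4 Jones polynomials yields 3 groups


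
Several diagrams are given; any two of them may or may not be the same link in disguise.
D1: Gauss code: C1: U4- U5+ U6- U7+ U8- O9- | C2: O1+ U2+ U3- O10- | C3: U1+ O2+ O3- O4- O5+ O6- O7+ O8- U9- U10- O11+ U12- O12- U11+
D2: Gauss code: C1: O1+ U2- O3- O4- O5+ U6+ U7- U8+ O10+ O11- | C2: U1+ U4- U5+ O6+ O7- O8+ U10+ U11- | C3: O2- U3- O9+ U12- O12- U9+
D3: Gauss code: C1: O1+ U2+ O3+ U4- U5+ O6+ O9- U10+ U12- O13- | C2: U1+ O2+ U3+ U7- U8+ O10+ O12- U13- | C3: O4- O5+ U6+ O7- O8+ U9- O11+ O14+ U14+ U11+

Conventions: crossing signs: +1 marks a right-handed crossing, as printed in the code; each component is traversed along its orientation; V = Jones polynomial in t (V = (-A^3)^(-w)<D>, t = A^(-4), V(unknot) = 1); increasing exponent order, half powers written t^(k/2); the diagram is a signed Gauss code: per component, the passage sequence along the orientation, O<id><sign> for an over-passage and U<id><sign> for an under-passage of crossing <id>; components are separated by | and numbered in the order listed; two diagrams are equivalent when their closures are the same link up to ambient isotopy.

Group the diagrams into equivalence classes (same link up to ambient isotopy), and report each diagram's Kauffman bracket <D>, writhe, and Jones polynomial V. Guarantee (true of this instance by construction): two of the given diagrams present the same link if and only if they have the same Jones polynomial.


equivalence classes: {D1} | {D2} | {D3}
D1 (bracket A^-6 + A^-2 + A^2 + A^6; 12 crossings at w = -2): V = t^-3 + t^-2 + t^-1 + 1
D2 (bracket A^-8 + 2 + A^8; 12 crossings at w = 0): V = t^-2 + 2 + t^2
V(D3) = 1 + t + t^2 + t^3  (w +4, c 14, <D> = 1 + A^4 + A^8 + A^12)
observation: V(t) takes 3 values over 3 diagrams, fixing the grouping


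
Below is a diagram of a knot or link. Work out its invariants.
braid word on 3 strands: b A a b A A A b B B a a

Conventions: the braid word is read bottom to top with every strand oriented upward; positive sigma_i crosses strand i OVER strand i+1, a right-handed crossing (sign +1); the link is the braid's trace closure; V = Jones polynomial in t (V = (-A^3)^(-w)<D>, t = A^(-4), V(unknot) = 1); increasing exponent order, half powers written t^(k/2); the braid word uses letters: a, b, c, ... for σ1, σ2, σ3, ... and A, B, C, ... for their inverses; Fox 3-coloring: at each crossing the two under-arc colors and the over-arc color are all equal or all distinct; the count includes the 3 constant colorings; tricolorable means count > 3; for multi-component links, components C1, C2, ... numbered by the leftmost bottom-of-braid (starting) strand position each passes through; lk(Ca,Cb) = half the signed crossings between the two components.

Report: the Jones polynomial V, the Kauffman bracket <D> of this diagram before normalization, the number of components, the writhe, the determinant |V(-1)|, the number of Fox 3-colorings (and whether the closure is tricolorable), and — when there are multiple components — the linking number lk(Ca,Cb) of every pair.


Jones polynomial: V(t) = -t^-3 + 2t^-2 - 2t^-1 + 3 - 2t + 2t^2 - t^3
<D> = -A^-12 + 2A^-8 - 2A^-4 + 3 - 2A^4 + 2A^8 - A^12; writhe 0
components 1, writhe 0 (12 crossings)
3-colorings: 3 of 3^12, det 13 — not tricolorable
note: V is palindromic (span 6, det 13): t -> 1/t fixes it; necessary, not sufficient, for amphichirality
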